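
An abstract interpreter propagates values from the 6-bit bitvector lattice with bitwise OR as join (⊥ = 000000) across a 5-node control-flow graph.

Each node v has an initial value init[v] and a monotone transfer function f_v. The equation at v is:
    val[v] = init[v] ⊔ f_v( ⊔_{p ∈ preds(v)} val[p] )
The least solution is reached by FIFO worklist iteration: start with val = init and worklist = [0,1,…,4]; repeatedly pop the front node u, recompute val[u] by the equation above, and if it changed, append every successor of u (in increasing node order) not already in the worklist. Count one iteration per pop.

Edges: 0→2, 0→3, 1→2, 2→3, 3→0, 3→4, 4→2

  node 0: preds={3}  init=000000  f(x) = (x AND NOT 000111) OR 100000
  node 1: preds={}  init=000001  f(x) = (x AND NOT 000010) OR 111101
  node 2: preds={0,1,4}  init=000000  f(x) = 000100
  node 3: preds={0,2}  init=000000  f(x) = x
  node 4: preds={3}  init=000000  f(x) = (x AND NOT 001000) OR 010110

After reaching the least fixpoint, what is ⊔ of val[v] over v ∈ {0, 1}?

111101

Trace (7 dequeues):
  [1] u=0 | in 000000 | out 100000 | prev 000000 | push {}
  [2] u=1 | in 000000 | out 111101 | prev 000001 | push {}
  [3] u=2 | in 111101 | out 000100 | prev 000000 | push {}
  [4] u=3 | in 100100 | out 100100 | prev 000000 | push {0}
  [5] u=4 | in 100100 | out 110110 | prev 000000 | push {2}
  [6] u=0 | in 100100 | out 100000 | ==
  [7] u=2 | in 111111 | out 000100 | ==

Converged values:
  [0] 100000
  [1] 111101
  [2] 000100
  [3] 100100
  [4] 110110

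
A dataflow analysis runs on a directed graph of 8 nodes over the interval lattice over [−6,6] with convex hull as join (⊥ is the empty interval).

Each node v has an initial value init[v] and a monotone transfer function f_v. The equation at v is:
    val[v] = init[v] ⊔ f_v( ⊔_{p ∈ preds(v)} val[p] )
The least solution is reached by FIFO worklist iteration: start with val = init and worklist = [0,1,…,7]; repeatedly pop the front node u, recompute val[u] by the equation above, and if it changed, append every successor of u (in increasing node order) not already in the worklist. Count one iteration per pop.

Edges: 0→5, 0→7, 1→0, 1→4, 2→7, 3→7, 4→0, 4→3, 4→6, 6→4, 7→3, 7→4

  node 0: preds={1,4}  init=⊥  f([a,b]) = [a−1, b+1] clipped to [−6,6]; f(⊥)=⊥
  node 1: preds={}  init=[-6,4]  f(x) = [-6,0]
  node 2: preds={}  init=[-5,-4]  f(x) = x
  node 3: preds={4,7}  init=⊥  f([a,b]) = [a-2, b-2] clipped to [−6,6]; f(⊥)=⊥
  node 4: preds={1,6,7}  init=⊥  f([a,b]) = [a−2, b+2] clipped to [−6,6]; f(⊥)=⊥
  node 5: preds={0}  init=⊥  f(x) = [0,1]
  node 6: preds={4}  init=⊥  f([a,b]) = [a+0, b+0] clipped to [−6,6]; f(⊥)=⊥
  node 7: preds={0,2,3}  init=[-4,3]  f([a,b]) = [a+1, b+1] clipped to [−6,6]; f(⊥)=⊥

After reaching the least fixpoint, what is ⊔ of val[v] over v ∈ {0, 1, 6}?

Worklist (13 pops):
  #1 pop 0: in=[-6,4] → [-6,5] (was ⊥); enqueue []
  #2 pop 1: in=⊥ → [-6,4] (no change)
  #3 pop 2: in=⊥ → [-5,-4] (no change)
  #4 pop 3: in=[-4,3] → [-6,1] (was ⊥); enqueue []
  #5 pop 4: in=[-6,4] → [-6,6] (was ⊥); enqueue [0,3]
  #6 pop 5: in=[-6,5] → [0,1] (was ⊥); enqueue []
  #7 pop 6: in=[-6,6] → [-6,6] (was ⊥); enqueue [4]
  #8 pop 7: in=[-6,5] → [-5,6] (was [-4,3]); enqueue []
  #9 pop 0: in=[-6,6] → [-6,6] (was [-6,5]); enqueue [5,7]
  #10 pop 3: in=[-6,6] → [-6,4] (was [-6,1]); enqueue []
  #11 pop 4: in=[-6,6] → [-6,6] (no change)
  #12 pop 5: in=[-6,6] → [0,1] (no change)
  #13 pop 7: in=[-6,6] → [-5,6] (no change)

Fixpoint:
  val[0] = [-6,6]
  val[1] = [-6,4]
  val[2] = [-5,-4]
  val[3] = [-6,4]
  val[4] = [-6,6]
  val[5] = [0,1]
  val[6] = [-6,6]
  val[7] = [-5,6]

[-6,6]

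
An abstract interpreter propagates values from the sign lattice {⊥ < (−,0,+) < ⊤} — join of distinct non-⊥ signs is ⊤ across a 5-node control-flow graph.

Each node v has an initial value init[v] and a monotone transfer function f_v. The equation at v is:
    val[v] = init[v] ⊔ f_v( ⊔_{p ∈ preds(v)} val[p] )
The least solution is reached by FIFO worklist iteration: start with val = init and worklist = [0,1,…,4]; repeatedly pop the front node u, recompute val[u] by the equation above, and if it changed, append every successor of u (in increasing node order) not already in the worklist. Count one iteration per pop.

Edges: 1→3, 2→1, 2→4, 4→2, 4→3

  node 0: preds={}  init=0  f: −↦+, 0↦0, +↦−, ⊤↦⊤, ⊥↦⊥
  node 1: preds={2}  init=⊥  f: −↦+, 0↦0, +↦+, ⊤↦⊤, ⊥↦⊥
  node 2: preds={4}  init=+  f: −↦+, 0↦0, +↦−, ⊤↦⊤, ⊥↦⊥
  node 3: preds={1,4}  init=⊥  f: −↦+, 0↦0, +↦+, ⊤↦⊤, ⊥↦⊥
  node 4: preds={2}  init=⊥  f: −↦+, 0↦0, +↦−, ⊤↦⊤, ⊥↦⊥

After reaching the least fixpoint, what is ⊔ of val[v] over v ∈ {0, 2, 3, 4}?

⊤

Worklist (7 pops):
  #1 pop 0: in=⊥ → 0 (no change)
  #2 pop 1: in=+ → + (was ⊥); enqueue []
  #3 pop 2: in=⊥ → + (no change)
  #4 pop 3: in=+ → + (was ⊥); enqueue []
  #5 pop 4: in=+ → − (was ⊥); enqueue [2,3]
  #6 pop 2: in=− → + (no change)
  #7 pop 3: in=⊤ → ⊤ (was +); enqueue []

Fixpoint:
  val[0] = 0
  val[1] = +
  val[2] = +
  val[3] = ⊤
  val[4] = −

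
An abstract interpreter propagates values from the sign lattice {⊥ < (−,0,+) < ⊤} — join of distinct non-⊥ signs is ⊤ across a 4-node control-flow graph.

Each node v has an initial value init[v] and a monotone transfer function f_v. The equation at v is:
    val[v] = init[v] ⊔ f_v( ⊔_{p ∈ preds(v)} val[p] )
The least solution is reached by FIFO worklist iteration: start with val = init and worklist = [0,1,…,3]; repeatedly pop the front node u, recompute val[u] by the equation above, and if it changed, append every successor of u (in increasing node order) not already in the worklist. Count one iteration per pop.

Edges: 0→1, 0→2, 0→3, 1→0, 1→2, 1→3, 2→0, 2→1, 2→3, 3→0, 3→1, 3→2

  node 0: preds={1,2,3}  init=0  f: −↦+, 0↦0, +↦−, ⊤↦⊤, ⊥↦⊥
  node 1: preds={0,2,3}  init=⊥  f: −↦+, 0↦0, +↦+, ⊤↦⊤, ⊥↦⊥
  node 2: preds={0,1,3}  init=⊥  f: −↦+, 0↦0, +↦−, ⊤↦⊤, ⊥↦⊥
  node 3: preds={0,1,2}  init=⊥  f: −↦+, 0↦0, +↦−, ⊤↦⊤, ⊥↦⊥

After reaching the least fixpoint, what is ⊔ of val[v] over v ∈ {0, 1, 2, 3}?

Iteration log — 7 steps:
  step 1. node 0  ⊔preds=⊥  new=0  stable
  step 2. node 1  ⊔preds=0  new=0  old=⊥  +wl: 0
  step 3. node 2  ⊔preds=0  new=0  old=⊥  +wl: 1
  step 4. node 3  ⊔preds=0  new=0  old=⊥  +wl: 2
  step 5. node 0  ⊔preds=0  new=0  stable
  step 6. node 1  ⊔preds=0  new=0  stable
  step 7. node 2  ⊔preds=0  new=0  stable

Least fixpoint reached:
  node 0: 0
  node 1: 0
  node 2: 0
  node 3: 0

0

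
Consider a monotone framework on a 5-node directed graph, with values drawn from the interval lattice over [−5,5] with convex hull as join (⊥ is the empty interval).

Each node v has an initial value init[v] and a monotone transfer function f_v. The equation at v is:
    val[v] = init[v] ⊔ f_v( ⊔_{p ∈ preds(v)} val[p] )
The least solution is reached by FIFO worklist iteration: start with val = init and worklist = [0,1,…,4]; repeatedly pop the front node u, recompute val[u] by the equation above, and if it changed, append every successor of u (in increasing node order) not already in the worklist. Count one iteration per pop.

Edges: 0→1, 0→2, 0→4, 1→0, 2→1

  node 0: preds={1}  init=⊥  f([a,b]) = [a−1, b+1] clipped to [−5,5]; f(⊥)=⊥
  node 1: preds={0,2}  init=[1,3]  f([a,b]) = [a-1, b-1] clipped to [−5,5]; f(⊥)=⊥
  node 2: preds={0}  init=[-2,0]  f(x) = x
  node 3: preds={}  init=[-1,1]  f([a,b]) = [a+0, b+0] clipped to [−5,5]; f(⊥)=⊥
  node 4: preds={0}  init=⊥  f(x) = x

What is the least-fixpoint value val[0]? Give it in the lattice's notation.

[-5,4]

Trace (14 dequeues):
  [1] u=0 | in [1,3] | out [0,4] | prev ⊥ | push {}
  [2] u=1 | in [-2,4] | out [-3,3] | prev [1,3] | push {0}
  [3] u=2 | in [0,4] | out [-2,4] | prev [-2,0] | push {1}
  [4] u=3 | in ⊥ | out [-1,1] | ==
  [5] u=4 | in [0,4] | out [0,4] | prev ⊥ | push {}
  [6] u=0 | in [-3,3] | out [-4,4] | prev [0,4] | push {2,4}
  [7] u=1 | in [-4,4] | out [-5,3] | prev [-3,3] | push {0}
  [8] u=2 | in [-4,4] | out [-4,4] | prev [-2,4] | push {1}
  [9] u=4 | in [-4,4] | out [-4,4] | prev [0,4] | push {}
  [10] u=0 | in [-5,3] | out [-5,4] | prev [-4,4] | push {2,4}
  [11] u=1 | in [-5,4] | out [-5,3] | ==
  [12] u=2 | in [-5,4] | out [-5,4] | prev [-4,4] | push {1}
  [13] u=4 | in [-5,4] | out [-5,4] | prev [-4,4] | push {}
  [14] u=1 | in [-5,4] | out [-5,3] | ==

Converged values:
  [0] [-5,4]
  [1] [-5,3]
  [2] [-5,4]
  [3] [-1,1]
  [4] [-5,4]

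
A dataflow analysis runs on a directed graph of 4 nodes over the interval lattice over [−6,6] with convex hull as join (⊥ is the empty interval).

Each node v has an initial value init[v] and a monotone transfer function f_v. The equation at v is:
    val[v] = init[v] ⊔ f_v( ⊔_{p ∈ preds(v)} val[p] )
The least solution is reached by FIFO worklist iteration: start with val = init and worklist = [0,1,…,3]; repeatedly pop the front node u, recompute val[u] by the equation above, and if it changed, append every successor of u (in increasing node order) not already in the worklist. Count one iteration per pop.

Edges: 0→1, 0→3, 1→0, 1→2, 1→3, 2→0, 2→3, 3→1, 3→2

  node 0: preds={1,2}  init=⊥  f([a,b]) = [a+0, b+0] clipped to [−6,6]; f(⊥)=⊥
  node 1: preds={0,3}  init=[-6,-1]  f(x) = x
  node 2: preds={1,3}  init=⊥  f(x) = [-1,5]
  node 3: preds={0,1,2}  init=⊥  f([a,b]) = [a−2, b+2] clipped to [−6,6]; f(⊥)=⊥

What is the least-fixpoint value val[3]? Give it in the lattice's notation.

[-6,6]

Worklist (11 pops):
  #1 pop 0: in=[-6,-1] → [-6,-1] (was ⊥); enqueue []
  #2 pop 1: in=[-6,-1] → [-6,-1] (no change)
  #3 pop 2: in=[-6,-1] → [-1,5] (was ⊥); enqueue [0]
  #4 pop 3: in=[-6,5] → [-6,6] (was ⊥); enqueue [1,2]
  #5 pop 0: in=[-6,5] → [-6,5] (was [-6,-1]); enqueue [3]
  #6 pop 1: in=[-6,6] → [-6,6] (was [-6,-1]); enqueue [0]
  #7 pop 2: in=[-6,6] → [-1,5] (no change)
  #8 pop 3: in=[-6,6] → [-6,6] (no change)
  #9 pop 0: in=[-6,6] → [-6,6] (was [-6,5]); enqueue [1,3]
  #10 pop 1: in=[-6,6] → [-6,6] (no change)
  #11 pop 3: in=[-6,6] → [-6,6] (no change)

Fixpoint:
  val[0] = [-6,6]
  val[1] = [-6,6]
  val[2] = [-1,5]
  val[3] = [-6,6]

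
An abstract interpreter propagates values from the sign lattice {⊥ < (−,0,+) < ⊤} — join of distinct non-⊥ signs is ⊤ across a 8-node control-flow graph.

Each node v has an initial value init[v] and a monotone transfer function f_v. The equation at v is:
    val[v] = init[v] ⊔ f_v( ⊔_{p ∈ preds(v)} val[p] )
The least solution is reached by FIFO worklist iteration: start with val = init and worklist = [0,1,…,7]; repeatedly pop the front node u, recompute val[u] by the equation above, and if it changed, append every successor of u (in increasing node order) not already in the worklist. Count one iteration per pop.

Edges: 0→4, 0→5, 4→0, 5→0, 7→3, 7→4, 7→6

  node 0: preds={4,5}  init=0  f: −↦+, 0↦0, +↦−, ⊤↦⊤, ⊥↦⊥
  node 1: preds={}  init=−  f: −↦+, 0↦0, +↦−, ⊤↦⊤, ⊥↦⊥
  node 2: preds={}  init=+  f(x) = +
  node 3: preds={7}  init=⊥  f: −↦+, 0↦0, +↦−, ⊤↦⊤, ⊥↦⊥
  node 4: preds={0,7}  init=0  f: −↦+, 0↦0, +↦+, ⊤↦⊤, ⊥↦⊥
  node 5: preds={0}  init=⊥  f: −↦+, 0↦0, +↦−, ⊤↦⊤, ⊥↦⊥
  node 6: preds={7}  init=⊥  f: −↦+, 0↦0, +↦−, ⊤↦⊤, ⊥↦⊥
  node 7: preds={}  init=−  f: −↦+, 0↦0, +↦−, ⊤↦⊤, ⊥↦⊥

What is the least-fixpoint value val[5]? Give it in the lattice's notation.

⊤

Trace (12 dequeues):
  [1] u=0 | in 0 | out 0 | ==
  [2] u=1 | in ⊥ | out − | ==
  [3] u=2 | in ⊥ | out + | ==
  [4] u=3 | in − | out + | prev ⊥ | push {}
  [5] u=4 | in ⊤ | out ⊤ | prev 0 | push {0}
  [6] u=5 | in 0 | out 0 | prev ⊥ | push {}
  [7] u=6 | in − | out + | prev ⊥ | push {}
  [8] u=7 | in ⊥ | out − | ==
  [9] u=0 | in ⊤ | out ⊤ | prev 0 | push {4,5}
  [10] u=4 | in ⊤ | out ⊤ | ==
  [11] u=5 | in ⊤ | out ⊤ | prev 0 | push {0}
  [12] u=0 | in ⊤ | out ⊤ | ==

Converged values:
  [0] ⊤
  [1] −
  [2] +
  [3] +
  [4] ⊤
  [5] ⊤
  [6] +
  [7] −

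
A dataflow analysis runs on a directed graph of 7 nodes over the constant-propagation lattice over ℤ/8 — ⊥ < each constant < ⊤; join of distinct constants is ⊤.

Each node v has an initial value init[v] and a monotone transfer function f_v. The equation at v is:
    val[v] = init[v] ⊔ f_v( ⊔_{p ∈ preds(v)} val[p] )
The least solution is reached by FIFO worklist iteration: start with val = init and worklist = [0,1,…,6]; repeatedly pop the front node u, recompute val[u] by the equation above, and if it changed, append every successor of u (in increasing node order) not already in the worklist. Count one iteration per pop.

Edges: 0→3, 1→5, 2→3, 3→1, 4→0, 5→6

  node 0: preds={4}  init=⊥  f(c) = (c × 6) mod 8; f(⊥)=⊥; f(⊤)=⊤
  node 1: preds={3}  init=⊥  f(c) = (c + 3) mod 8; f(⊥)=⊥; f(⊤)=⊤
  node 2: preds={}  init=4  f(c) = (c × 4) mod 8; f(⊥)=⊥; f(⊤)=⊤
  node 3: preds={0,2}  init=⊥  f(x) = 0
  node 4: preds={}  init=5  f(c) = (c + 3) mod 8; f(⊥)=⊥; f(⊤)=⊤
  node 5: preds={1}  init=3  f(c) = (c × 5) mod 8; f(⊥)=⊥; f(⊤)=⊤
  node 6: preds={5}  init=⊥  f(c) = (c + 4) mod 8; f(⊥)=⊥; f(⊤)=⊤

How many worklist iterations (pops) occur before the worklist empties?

Worklist (10 pops):
  #1 pop 0: in=5 → 6 (was ⊥); enqueue []
  #2 pop 1: in=⊥ → ⊥ (no change)
  #3 pop 2: in=⊥ → 4 (no change)
  #4 pop 3: in=⊤ → 0 (was ⊥); enqueue [1]
  #5 pop 4: in=⊥ → 5 (no change)
  #6 pop 5: in=⊥ → 3 (no change)
  #7 pop 6: in=3 → 7 (was ⊥); enqueue []
  #8 pop 1: in=0 → 3 (was ⊥); enqueue [5]
  #9 pop 5: in=3 → ⊤ (was 3); enqueue [6]
  #10 pop 6: in=⊤ → ⊤ (was 7); enqueue []

Fixpoint:
  val[0] = 6
  val[1] = 3
  val[2] = 4
  val[3] = 0
  val[4] = 5
  val[5] = ⊤
  val[6] = ⊤

10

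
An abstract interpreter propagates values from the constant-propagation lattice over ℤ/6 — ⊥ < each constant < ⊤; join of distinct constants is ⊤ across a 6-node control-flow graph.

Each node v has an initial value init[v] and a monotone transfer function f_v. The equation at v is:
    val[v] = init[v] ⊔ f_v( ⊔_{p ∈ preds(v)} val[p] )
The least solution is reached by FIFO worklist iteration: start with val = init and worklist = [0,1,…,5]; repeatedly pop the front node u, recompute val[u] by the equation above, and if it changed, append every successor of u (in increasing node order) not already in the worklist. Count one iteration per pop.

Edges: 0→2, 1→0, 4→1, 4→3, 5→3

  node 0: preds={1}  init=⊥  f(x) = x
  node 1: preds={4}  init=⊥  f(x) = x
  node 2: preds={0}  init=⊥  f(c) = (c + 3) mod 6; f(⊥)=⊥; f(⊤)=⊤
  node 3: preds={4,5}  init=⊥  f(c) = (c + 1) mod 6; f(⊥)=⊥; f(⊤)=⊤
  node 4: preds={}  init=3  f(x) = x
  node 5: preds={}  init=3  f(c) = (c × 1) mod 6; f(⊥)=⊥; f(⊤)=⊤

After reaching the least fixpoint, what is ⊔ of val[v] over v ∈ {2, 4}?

Worklist (8 pops):
  #1 pop 0: in=⊥ → ⊥ (no change)
  #2 pop 1: in=3 → 3 (was ⊥); enqueue [0]
  #3 pop 2: in=⊥ → ⊥ (no change)
  #4 pop 3: in=3 → 4 (was ⊥); enqueue []
  #5 pop 4: in=⊥ → 3 (no change)
  #6 pop 5: in=⊥ → 3 (no change)
  #7 pop 0: in=3 → 3 (was ⊥); enqueue [2]
  #8 pop 2: in=3 → 0 (was ⊥); enqueue []

Fixpoint:
  val[0] = 3
  val[1] = 3
  val[2] = 0
  val[3] = 4
  val[4] = 3
  val[5] = 3

⊤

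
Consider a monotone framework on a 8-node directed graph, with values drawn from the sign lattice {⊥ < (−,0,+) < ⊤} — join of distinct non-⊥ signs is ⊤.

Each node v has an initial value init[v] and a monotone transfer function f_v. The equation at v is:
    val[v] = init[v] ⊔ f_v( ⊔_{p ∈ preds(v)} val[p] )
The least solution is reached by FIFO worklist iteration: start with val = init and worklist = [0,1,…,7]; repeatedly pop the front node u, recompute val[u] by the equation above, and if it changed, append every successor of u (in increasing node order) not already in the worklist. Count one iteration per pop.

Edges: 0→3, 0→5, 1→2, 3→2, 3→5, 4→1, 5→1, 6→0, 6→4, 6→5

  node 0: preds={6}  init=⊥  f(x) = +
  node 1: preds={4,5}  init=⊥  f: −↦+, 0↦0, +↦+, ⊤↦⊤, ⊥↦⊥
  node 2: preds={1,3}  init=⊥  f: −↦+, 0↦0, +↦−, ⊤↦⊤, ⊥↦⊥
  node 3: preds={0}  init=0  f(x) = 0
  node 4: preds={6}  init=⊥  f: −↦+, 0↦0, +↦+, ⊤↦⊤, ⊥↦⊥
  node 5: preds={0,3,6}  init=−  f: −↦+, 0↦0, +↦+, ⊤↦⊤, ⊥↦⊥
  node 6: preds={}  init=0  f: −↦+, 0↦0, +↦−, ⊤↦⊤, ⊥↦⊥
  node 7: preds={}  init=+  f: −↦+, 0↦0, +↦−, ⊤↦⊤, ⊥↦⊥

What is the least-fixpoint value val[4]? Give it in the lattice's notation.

Worklist (10 pops):
  #1 pop 0: in=0 → + (was ⊥); enqueue []
  #2 pop 1: in=− → + (was ⊥); enqueue []
  #3 pop 2: in=⊤ → ⊤ (was ⊥); enqueue []
  #4 pop 3: in=+ → 0 (no change)
  #5 pop 4: in=0 → 0 (was ⊥); enqueue [1]
  #6 pop 5: in=⊤ → ⊤ (was −); enqueue []
  #7 pop 6: in=⊥ → 0 (no change)
  #8 pop 7: in=⊥ → + (no change)
  #9 pop 1: in=⊤ → ⊤ (was +); enqueue [2]
  #10 pop 2: in=⊤ → ⊤ (no change)

Fixpoint:
  val[0] = +
  val[1] = ⊤
  val[2] = ⊤
  val[3] = 0
  val[4] = 0
  val[5] = ⊤
  val[6] = 0
  val[7] = +

0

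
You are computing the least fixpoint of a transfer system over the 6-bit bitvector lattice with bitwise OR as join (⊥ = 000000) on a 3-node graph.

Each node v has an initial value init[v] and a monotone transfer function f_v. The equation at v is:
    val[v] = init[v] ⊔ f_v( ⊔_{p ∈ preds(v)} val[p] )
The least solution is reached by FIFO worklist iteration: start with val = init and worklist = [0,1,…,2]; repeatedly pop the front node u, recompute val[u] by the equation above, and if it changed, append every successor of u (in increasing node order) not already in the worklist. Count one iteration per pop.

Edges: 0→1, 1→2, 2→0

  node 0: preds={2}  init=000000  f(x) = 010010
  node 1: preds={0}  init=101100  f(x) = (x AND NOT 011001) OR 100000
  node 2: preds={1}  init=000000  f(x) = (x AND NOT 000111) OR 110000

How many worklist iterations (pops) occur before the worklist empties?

Trace (4 dequeues):
  [1] u=0 | in 000000 | out 010010 | prev 000000 | push {}
  [2] u=1 | in 010010 | out 101110 | prev 101100 | push {}
  [3] u=2 | in 101110 | out 111000 | prev 000000 | push {0}
  [4] u=0 | in 111000 | out 010010 | ==

Converged values:
  [0] 010010
  [1] 101110
  [2] 111000

4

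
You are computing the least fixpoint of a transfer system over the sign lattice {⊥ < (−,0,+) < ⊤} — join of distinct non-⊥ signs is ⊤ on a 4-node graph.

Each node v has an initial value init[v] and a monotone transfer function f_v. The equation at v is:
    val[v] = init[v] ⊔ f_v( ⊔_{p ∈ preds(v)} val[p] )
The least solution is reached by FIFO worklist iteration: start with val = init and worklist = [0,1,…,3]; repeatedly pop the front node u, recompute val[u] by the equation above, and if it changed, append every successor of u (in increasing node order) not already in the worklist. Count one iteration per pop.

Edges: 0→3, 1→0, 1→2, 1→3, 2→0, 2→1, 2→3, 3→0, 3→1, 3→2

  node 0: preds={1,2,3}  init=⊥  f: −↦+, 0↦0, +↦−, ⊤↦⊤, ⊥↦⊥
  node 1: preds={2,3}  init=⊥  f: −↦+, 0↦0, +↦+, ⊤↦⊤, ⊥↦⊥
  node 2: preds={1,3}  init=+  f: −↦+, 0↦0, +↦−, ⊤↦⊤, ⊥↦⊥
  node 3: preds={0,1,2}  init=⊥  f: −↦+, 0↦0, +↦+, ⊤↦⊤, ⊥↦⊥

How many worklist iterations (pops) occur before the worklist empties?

9

Trace (9 dequeues):
  [1] u=0 | in + | out − | prev ⊥ | push {}
  [2] u=1 | in + | out + | prev ⊥ | push {0}
  [3] u=2 | in + | out ⊤ | prev + | push {1}
  [4] u=3 | in ⊤ | out ⊤ | prev ⊥ | push {2}
  [5] u=0 | in ⊤ | out ⊤ | prev − | push {3}
  [6] u=1 | in ⊤ | out ⊤ | prev + | push {0}
  [7] u=2 | in ⊤ | out ⊤ | ==
  [8] u=3 | in ⊤ | out ⊤ | ==
  [9] u=0 | in ⊤ | out ⊤ | ==

Converged values:
  [0] ⊤
  [1] ⊤
  [2] ⊤
  [3] ⊤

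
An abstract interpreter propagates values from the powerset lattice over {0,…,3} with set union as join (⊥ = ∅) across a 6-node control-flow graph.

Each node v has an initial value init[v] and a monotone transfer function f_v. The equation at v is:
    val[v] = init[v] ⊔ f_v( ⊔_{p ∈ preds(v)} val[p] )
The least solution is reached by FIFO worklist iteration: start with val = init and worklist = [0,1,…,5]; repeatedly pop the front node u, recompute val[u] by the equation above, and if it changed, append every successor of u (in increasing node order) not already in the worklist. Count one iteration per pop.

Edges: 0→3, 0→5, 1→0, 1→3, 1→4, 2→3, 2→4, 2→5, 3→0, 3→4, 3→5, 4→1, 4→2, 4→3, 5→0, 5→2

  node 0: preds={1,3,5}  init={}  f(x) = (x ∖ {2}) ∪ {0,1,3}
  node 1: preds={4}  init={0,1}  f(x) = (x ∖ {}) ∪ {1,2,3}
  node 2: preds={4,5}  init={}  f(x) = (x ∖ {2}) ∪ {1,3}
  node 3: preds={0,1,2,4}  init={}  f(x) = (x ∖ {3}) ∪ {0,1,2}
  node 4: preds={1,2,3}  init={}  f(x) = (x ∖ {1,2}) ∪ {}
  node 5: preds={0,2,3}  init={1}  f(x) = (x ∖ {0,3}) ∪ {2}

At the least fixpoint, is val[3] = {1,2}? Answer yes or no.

Worklist (12 pops):
  #1 pop 0: in={0,1} → {0,1,3} (was {}); enqueue []
  #2 pop 1: in={} → {0,1,2,3} (was {0,1}); enqueue [0]
  #3 pop 2: in={1} → {1,3} (was {}); enqueue []
  #4 pop 3: in={0,1,2,3} → {0,1,2} (was {}); enqueue []
  #5 pop 4: in={0,1,2,3} → {0,3} (was {}); enqueue [1,2,3]
  #6 pop 5: in={0,1,2,3} → {1,2} (was {1}); enqueue []
  #7 pop 0: in={0,1,2,3} → {0,1,3} (no change)
  #8 pop 1: in={0,3} → {0,1,2,3} (no change)
  #9 pop 2: in={0,1,2,3} → {0,1,3} (was {1,3}); enqueue [4,5]
  #10 pop 3: in={0,1,2,3} → {0,1,2} (no change)
  #11 pop 4: in={0,1,2,3} → {0,3} (no change)
  #12 pop 5: in={0,1,2,3} → {1,2} (no change)

Fixpoint:
  val[0] = {0,1,3}
  val[1] = {0,1,2,3}
  val[2] = {0,1,3}
  val[3] = {0,1,2}
  val[4] = {0,3}
  val[5] = {1,2}

no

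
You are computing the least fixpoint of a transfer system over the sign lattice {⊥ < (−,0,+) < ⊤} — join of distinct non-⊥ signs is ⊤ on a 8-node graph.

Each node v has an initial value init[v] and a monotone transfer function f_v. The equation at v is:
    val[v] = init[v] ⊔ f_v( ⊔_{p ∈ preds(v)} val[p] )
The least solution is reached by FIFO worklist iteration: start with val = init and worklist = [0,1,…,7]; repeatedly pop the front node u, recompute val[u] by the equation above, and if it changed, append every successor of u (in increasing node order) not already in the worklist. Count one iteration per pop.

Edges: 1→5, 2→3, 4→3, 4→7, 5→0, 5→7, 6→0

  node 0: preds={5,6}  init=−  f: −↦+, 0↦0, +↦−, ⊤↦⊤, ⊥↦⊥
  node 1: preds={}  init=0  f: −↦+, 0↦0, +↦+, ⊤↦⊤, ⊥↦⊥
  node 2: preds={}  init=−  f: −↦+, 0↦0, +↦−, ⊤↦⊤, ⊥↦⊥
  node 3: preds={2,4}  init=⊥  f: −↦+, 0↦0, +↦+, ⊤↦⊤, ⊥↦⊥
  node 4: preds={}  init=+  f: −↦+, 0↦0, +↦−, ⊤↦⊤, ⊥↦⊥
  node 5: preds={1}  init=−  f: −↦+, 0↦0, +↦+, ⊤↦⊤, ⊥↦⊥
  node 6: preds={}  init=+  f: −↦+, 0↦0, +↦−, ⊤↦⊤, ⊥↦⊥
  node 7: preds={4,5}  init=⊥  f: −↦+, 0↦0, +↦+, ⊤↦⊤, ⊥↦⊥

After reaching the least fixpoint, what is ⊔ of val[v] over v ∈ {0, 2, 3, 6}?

Iteration log — 9 steps:
  step 1. node 0  ⊔preds=⊤  new=⊤  old=−  +wl: 
  step 2. node 1  ⊔preds=⊥  new=0  stable
  step 3. node 2  ⊔preds=⊥  new=−  stable
  step 4. node 3  ⊔preds=⊤  new=⊤  old=⊥  +wl: 
  step 5. node 4  ⊔preds=⊥  new=+  stable
  step 6. node 5  ⊔preds=0  new=⊤  old=−  +wl: 0
  step 7. node 6  ⊔preds=⊥  new=+  stable
  step 8. node 7  ⊔preds=⊤  new=⊤  old=⊥  +wl: 
  step 9. node 0  ⊔preds=⊤  new=⊤  stable

Least fixpoint reached:
  node 0: ⊤
  node 1: 0
  node 2: −
  node 3: ⊤
  node 4: +
  node 5: ⊤
  node 6: +
  node 7: ⊤

⊤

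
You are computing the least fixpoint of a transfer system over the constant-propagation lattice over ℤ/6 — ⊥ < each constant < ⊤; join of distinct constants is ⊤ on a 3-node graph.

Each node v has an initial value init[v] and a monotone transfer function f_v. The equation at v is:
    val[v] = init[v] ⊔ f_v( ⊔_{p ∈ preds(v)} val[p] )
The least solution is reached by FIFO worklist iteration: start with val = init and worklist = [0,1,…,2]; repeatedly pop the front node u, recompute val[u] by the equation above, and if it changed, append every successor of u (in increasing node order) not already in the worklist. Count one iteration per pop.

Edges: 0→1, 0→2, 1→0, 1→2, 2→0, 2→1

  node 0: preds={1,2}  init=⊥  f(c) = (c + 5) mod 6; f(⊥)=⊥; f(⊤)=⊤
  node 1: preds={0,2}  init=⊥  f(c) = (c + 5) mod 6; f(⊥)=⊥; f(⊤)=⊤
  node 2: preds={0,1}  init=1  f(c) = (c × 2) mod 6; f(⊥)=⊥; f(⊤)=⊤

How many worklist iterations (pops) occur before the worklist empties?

Iteration log — 6 steps:
  step 1. node 0  ⊔preds=1  new=0  old=⊥  +wl: 
  step 2. node 1  ⊔preds=⊤  new=⊤  old=⊥  +wl: 0
  step 3. node 2  ⊔preds=⊤  new=⊤  old=1  +wl: 1
  step 4. node 0  ⊔preds=⊤  new=⊤  old=0  +wl: 2
  step 5. node 1  ⊔preds=⊤  new=⊤  stable
  step 6. node 2  ⊔preds=⊤  new=⊤  stable

Least fixpoint reached:
  node 0: ⊤
  node 1: ⊤
  node 2: ⊤

6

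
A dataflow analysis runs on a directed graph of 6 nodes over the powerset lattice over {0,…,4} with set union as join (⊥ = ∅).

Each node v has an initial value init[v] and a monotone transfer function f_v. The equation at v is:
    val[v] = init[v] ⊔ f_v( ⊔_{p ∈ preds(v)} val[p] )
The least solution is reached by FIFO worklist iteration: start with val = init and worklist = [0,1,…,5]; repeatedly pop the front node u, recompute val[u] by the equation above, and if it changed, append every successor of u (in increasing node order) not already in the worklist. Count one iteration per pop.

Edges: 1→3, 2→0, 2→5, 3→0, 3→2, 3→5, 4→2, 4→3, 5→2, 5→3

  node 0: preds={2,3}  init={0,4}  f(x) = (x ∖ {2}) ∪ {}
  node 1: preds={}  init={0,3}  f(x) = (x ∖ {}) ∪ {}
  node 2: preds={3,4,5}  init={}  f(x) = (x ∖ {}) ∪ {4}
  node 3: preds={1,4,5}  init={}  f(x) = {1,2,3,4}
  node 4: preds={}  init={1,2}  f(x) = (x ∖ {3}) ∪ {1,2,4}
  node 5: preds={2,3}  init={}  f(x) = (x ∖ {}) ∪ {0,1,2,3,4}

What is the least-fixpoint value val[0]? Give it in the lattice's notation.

Trace (11 dequeues):
  [1] u=0 | in {} | out {0,4} | ==
  [2] u=1 | in {} | out {0,3} | ==
  [3] u=2 | in {1,2} | out {1,2,4} | prev {} | push {0}
  [4] u=3 | in {0,1,2,3} | out {1,2,3,4} | prev {} | push {2}
  [5] u=4 | in {} | out {1,2,4} | prev {1,2} | push {3}
  [6] u=5 | in {1,2,3,4} | out {0,1,2,3,4} | prev {} | push {}
  [7] u=0 | in {1,2,3,4} | out {0,1,3,4} | prev {0,4} | push {}
  [8] u=2 | in {0,1,2,3,4} | out {0,1,2,3,4} | prev {1,2,4} | push {0,5}
  [9] u=3 | in {0,1,2,3,4} | out {1,2,3,4} | ==
  [10] u=0 | in {0,1,2,3,4} | out {0,1,3,4} | ==
  [11] u=5 | in {0,1,2,3,4} | out {0,1,2,3,4} | ==

Converged values:
  [0] {0,1,3,4}
  [1] {0,3}
  [2] {0,1,2,3,4}
  [3] {1,2,3,4}
  [4] {1,2,4}
  [5] {0,1,2,3,4}

{0,1,3,4}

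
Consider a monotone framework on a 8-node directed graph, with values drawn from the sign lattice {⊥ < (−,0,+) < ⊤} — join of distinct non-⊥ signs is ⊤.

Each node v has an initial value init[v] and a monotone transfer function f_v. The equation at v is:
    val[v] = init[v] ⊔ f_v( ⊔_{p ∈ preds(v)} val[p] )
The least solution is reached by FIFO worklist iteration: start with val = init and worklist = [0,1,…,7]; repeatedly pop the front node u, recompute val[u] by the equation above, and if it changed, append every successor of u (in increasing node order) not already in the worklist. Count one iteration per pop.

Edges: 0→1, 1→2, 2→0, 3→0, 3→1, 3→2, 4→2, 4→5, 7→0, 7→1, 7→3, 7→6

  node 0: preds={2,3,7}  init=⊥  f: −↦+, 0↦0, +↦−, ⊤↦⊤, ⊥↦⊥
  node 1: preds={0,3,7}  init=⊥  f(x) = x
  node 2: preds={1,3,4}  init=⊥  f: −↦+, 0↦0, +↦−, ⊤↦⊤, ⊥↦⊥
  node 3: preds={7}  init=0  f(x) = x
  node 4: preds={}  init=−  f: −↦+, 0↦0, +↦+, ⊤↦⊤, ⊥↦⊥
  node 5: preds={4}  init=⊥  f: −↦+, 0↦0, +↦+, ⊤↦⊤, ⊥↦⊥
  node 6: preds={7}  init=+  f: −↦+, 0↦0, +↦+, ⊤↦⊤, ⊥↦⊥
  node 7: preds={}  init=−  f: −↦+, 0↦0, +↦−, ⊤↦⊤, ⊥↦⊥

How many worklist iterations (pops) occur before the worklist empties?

11

Worklist (11 pops):
  #1 pop 0: in=⊤ → ⊤ (was ⊥); enqueue []
  #2 pop 1: in=⊤ → ⊤ (was ⊥); enqueue []
  #3 pop 2: in=⊤ → ⊤ (was ⊥); enqueue [0]
  #4 pop 3: in=− → ⊤ (was 0); enqueue [1,2]
  #5 pop 4: in=⊥ → − (no change)
  #6 pop 5: in=− → + (was ⊥); enqueue []
  #7 pop 6: in=− → + (no change)
  #8 pop 7: in=⊥ → − (no change)
  #9 pop 0: in=⊤ → ⊤ (no change)
  #10 pop 1: in=⊤ → ⊤ (no change)
  #11 pop 2: in=⊤ → ⊤ (no change)

Fixpoint:
  val[0] = ⊤
  val[1] = ⊤
  val[2] = ⊤
  val[3] = ⊤
  val[4] = −
  val[5] = +
  val[6] = +
  val[7] = −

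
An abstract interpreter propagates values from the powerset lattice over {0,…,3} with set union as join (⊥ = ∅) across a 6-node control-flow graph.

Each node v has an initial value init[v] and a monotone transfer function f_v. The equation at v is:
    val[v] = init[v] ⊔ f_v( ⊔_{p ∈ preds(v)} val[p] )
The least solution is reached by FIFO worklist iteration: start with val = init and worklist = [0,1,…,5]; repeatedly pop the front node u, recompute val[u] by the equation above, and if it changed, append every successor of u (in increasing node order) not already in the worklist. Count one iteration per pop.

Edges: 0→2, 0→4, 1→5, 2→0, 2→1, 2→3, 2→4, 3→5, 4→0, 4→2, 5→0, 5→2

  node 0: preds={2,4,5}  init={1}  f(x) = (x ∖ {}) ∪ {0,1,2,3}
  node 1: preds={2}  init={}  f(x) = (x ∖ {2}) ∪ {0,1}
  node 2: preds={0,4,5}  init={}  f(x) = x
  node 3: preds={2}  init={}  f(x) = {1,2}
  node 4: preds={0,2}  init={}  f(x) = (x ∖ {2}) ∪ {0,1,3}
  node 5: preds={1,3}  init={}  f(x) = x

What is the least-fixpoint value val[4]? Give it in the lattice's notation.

{0,1,3}

Iteration log — 12 steps:
  step 1. node 0  ⊔preds={}  new={0,1,2,3}  old={1}  +wl: 
  step 2. node 1  ⊔preds={}  new={0,1}  old={}  +wl: 
  step 3. node 2  ⊔preds={0,1,2,3}  new={0,1,2,3}  old={}  +wl: 0,1
  step 4. node 3  ⊔preds={0,1,2,3}  new={1,2}  old={}  +wl: 
  step 5. node 4  ⊔preds={0,1,2,3}  new={0,1,3}  old={}  +wl: 2
  step 6. node 5  ⊔preds={0,1,2}  new={0,1,2}  old={}  +wl: 
  step 7. node 0  ⊔preds={0,1,2,3}  new={0,1,2,3}  stable
  step 8. node 1  ⊔preds={0,1,2,3}  new={0,1,3}  old={0,1}  +wl: 5
  step 9. node 2  ⊔preds={0,1,2,3}  new={0,1,2,3}  stable
  step 10. node 5  ⊔preds={0,1,2,3}  new={0,1,2,3}  old={0,1,2}  +wl: 0,2
  step 11. node 0  ⊔preds={0,1,2,3}  new={0,1,2,3}  stable
  step 12. node 2  ⊔preds={0,1,2,3}  new={0,1,2,3}  stable

Least fixpoint reached:
  node 0: {0,1,2,3}
  node 1: {0,1,3}
  node 2: {0,1,2,3}
  node 3: {1,2}
  node 4: {0,1,3}
  node 5: {0,1,2,3}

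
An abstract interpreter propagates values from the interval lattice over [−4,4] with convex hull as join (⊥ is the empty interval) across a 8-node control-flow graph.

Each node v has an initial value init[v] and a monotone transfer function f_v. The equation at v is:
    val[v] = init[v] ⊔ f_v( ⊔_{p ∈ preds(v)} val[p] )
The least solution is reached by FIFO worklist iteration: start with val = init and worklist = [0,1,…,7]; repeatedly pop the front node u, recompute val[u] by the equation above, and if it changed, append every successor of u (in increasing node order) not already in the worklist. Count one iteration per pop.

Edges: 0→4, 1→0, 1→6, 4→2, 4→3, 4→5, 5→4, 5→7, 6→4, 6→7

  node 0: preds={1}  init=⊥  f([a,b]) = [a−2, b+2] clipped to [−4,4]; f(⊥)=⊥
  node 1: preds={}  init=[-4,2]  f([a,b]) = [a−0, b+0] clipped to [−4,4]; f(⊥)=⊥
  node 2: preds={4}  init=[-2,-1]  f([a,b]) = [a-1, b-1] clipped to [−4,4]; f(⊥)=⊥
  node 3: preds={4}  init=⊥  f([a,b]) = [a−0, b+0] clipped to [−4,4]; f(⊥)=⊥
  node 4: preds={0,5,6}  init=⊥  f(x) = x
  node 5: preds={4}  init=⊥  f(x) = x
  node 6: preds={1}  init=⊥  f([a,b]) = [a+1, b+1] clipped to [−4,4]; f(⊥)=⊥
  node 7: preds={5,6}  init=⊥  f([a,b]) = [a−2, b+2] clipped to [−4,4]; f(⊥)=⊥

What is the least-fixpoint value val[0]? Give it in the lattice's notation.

Worklist (11 pops):
  #1 pop 0: in=[-4,2] → [-4,4] (was ⊥); enqueue []
  #2 pop 1: in=⊥ → [-4,2] (no change)
  #3 pop 2: in=⊥ → [-2,-1] (no change)
  #4 pop 3: in=⊥ → ⊥ (no change)
  #5 pop 4: in=[-4,4] → [-4,4] (was ⊥); enqueue [2,3]
  #6 pop 5: in=[-4,4] → [-4,4] (was ⊥); enqueue [4]
  #7 pop 6: in=[-4,2] → [-3,3] (was ⊥); enqueue []
  #8 pop 7: in=[-4,4] → [-4,4] (was ⊥); enqueue []
  #9 pop 2: in=[-4,4] → [-4,3] (was [-2,-1]); enqueue []
  #10 pop 3: in=[-4,4] → [-4,4] (was ⊥); enqueue []
  #11 pop 4: in=[-4,4] → [-4,4] (no change)

Fixpoint:
  val[0] = [-4,4]
  val[1] = [-4,2]
  val[2] = [-4,3]
  val[3] = [-4,4]
  val[4] = [-4,4]
  val[5] = [-4,4]
  val[6] = [-3,3]
  val[7] = [-4,4]

[-4,4]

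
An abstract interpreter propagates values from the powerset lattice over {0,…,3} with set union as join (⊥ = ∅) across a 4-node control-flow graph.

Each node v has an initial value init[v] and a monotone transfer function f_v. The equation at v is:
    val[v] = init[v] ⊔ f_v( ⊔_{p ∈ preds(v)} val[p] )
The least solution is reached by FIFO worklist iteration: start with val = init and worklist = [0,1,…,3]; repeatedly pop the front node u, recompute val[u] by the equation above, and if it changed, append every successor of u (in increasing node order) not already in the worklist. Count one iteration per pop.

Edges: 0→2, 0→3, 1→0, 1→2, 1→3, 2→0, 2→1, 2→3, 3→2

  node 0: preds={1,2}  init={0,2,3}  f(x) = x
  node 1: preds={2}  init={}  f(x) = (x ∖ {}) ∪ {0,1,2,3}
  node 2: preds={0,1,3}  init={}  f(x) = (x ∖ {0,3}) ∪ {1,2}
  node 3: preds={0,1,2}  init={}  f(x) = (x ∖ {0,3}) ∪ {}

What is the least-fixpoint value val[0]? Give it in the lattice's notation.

Worklist (8 pops):
  #1 pop 0: in={} → {0,2,3} (no change)
  #2 pop 1: in={} → {0,1,2,3} (was {}); enqueue [0]
  #3 pop 2: in={0,1,2,3} → {1,2} (was {}); enqueue [1]
  #4 pop 3: in={0,1,2,3} → {1,2} (was {}); enqueue [2]
  #5 pop 0: in={0,1,2,3} → {0,1,2,3} (was {0,2,3}); enqueue [3]
  #6 pop 1: in={1,2} → {0,1,2,3} (no change)
  #7 pop 2: in={0,1,2,3} → {1,2} (no change)
  #8 pop 3: in={0,1,2,3} → {1,2} (no change)

Fixpoint:
  val[0] = {0,1,2,3}
  val[1] = {0,1,2,3}
  val[2] = {1,2}
  val[3] = {1,2}

{0,1,2,3}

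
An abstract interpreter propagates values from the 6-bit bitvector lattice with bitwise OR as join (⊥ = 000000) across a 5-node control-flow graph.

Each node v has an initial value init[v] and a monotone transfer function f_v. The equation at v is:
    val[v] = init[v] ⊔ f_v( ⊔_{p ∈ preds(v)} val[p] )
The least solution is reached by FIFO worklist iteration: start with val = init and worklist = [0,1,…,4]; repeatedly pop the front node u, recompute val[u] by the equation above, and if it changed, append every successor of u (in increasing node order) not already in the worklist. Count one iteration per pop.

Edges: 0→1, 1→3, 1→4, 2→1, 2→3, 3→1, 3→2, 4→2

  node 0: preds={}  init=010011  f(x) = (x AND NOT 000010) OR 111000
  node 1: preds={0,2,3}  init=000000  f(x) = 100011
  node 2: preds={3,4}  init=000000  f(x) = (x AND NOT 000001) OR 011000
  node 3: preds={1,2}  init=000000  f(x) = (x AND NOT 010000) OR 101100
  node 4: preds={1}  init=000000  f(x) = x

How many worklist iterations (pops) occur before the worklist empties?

9

Iteration log — 9 steps:
  step 1. node 0  ⊔preds=000000  new=111011  old=010011  +wl: 
  step 2. node 1  ⊔preds=111011  new=100011  old=000000  +wl: 
  step 3. node 2  ⊔preds=000000  new=011000  old=000000  +wl: 1
  step 4. node 3  ⊔preds=111011  new=101111  old=000000  +wl: 2
  step 5. node 4  ⊔preds=100011  new=100011  old=000000  +wl: 
  step 6. node 1  ⊔preds=111111  new=100011  stable
  step 7. node 2  ⊔preds=101111  new=111110  old=011000  +wl: 1,3
  step 8. node 1  ⊔preds=111111  new=100011  stable
  step 9. node 3  ⊔preds=111111  new=101111  stable

Least fixpoint reached:
  node 0: 111011
  node 1: 100011
  node 2: 111110
  node 3: 101111
  node 4: 100011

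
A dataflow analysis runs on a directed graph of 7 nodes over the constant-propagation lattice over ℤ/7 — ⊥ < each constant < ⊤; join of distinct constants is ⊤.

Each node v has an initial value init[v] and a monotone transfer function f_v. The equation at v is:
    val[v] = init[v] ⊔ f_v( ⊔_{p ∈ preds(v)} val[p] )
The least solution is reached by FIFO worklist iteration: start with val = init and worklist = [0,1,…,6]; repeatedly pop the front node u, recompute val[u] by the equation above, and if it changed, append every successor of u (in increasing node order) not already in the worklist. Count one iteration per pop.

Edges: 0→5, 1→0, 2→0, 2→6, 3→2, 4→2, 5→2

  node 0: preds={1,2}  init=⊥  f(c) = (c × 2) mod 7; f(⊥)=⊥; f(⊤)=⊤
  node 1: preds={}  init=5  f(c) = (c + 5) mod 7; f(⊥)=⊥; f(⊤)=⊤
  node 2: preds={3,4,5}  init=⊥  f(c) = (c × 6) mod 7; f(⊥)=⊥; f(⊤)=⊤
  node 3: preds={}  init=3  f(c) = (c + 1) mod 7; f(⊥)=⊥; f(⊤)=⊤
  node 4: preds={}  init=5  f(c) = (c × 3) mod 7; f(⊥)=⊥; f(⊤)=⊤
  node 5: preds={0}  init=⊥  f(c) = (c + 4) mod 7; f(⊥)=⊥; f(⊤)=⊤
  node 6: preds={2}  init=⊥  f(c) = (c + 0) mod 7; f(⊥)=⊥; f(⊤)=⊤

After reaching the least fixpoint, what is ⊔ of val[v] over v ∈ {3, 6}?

Trace (11 dequeues):
  [1] u=0 | in 5 | out 3 | prev ⊥ | push {}
  [2] u=1 | in ⊥ | out 5 | ==
  [3] u=2 | in ⊤ | out ⊤ | prev ⊥ | push {0}
  [4] u=3 | in ⊥ | out 3 | ==
  [5] u=4 | in ⊥ | out 5 | ==
  [6] u=5 | in 3 | out 0 | prev ⊥ | push {2}
  [7] u=6 | in ⊤ | out ⊤ | prev ⊥ | push {}
  [8] u=0 | in ⊤ | out ⊤ | prev 3 | push {5}
  [9] u=2 | in ⊤ | out ⊤ | ==
  [10] u=5 | in ⊤ | out ⊤ | prev 0 | push {2}
  [11] u=2 | in ⊤ | out ⊤ | ==

Converged values:
  [0] ⊤
  [1] 5
  [2] ⊤
  [3] 3
  [4] 5
  [5] ⊤
  [6] ⊤

⊤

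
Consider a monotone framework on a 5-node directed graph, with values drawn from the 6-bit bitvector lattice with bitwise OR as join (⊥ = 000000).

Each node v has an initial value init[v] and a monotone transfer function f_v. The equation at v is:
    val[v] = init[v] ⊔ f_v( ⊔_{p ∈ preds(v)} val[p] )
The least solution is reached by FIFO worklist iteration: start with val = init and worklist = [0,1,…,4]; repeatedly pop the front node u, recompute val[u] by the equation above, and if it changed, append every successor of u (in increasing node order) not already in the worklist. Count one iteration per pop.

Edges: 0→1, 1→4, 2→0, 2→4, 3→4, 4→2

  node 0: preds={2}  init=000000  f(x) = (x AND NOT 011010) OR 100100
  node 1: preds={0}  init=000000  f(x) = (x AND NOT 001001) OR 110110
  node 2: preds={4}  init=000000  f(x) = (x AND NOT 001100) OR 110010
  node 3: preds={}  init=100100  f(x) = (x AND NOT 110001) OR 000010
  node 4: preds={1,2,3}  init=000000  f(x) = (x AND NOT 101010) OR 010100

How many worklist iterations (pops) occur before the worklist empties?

7

Iteration log — 7 steps:
  step 1. node 0  ⊔preds=000000  new=100100  old=000000  +wl: 
  step 2. node 1  ⊔preds=100100  new=110110  old=000000  +wl: 
  step 3. node 2  ⊔preds=000000  new=110010  old=000000  +wl: 0
  step 4. node 3  ⊔preds=000000  new=100110  old=100100  +wl: 
  step 5. node 4  ⊔preds=110110  new=010100  old=000000  +wl: 2
  step 6. node 0  ⊔preds=110010  new=100100  stable
  step 7. node 2  ⊔preds=010100  new=110010  stable

Least fixpoint reached:
  node 0: 100100
  node 1: 110110
  node 2: 110010
  node 3: 100110
  node 4: 010100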